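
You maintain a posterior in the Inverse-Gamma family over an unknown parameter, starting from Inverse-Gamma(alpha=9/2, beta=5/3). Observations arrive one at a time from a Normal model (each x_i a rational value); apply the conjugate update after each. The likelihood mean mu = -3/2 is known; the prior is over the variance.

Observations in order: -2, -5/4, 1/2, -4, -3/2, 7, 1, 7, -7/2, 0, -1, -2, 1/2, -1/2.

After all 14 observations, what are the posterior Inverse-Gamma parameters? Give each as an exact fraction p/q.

obs 1: x=-2 → posterior Inverse-Gamma(5, 43/24)
obs 2: x=-5/4 → posterior Inverse-Gamma(11/2, 175/96)
obs 3: x=1/2 → posterior Inverse-Gamma(6, 367/96)
obs 4: x=-4 → posterior Inverse-Gamma(13/2, 667/96)
obs 5: x=-3/2 → posterior Inverse-Gamma(7, 667/96)
obs 6: x=7 → posterior Inverse-Gamma(15/2, 4135/96)
obs 7: x=1 → posterior Inverse-Gamma(8, 4435/96)
obs 8: x=7 → posterior Inverse-Gamma(17/2, 7903/96)
obs 9: x=-7/2 → posterior Inverse-Gamma(9, 8095/96)
obs 10: x=0 → posterior Inverse-Gamma(19/2, 8203/96)
obs 11: x=-1 → posterior Inverse-Gamma(10, 8215/96)
obs 12: x=-2 → posterior Inverse-Gamma(21/2, 8227/96)
obs 13: x=1/2 → posterior Inverse-Gamma(11, 8419/96)
obs 14: x=-1/2 → posterior Inverse-Gamma(23/2, 8467/96)

alpha=23/2, beta=8467/96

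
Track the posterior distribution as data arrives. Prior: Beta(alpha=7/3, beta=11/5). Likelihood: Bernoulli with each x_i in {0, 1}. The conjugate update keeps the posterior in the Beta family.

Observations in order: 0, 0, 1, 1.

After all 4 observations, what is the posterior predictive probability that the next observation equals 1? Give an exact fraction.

obs 1: x=0 → posterior Beta(7/3, 16/5)
obs 2: x=0 → posterior Beta(7/3, 21/5)
obs 3: x=1 → posterior Beta(10/3, 21/5)
obs 4: x=1 → posterior Beta(13/3, 21/5)

65/128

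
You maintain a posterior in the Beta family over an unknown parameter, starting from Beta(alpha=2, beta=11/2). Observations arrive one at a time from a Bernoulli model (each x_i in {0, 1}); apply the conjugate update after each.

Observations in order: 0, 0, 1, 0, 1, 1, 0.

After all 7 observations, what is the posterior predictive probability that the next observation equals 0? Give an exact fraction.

obs 1: x=0 → posterior Beta(2, 13/2)
obs 2: x=0 → posterior Beta(2, 15/2)
obs 3: x=1 → posterior Beta(3, 15/2)
obs 4: x=0 → posterior Beta(3, 17/2)
obs 5: x=1 → posterior Beta(4, 17/2)
obs 6: x=1 → posterior Beta(5, 17/2)
obs 7: x=0 → posterior Beta(5, 19/2)

19/29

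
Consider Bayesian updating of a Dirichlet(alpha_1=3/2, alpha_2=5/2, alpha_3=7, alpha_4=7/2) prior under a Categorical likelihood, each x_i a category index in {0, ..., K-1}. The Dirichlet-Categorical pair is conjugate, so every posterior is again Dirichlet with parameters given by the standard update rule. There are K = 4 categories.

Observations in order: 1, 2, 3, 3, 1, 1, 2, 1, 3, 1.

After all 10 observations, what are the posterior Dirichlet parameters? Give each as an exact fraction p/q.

obs 1: x=1 → posterior Dirichlet(3/2, 7/2, 7, 7/2)
obs 2: x=2 → posterior Dirichlet(3/2, 7/2, 8, 7/2)
obs 3: x=3 → posterior Dirichlet(3/2, 7/2, 8, 9/2)
obs 4: x=3 → posterior Dirichlet(3/2, 7/2, 8, 11/2)
obs 5: x=1 → posterior Dirichlet(3/2, 9/2, 8, 11/2)
obs 6: x=1 → posterior Dirichlet(3/2, 11/2, 8, 11/2)
obs 7: x=2 → posterior Dirichlet(3/2, 11/2, 9, 11/2)
obs 8: x=1 → posterior Dirichlet(3/2, 13/2, 9, 11/2)
obs 9: x=3 → posterior Dirichlet(3/2, 13/2, 9, 13/2)
obs 10: x=1 → posterior Dirichlet(3/2, 15/2, 9, 13/2)

alpha_1=3/2, alpha_2=15/2, alpha_3=9, alpha_4=13/2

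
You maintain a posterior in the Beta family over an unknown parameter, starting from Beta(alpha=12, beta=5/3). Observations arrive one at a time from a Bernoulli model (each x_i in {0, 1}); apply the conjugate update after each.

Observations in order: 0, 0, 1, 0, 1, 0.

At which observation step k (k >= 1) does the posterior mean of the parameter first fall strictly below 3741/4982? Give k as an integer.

obs 1: x=0 → posterior Beta(12, 8/3)
obs 2: x=0 → posterior Beta(12, 11/3)
obs 3: x=1 → posterior Beta(13, 11/3)
obs 4: x=0 → posterior Beta(13, 14/3)
obs 5: x=1 → posterior Beta(14, 14/3)
obs 6: x=0 → posterior Beta(14, 17/3)

k = 4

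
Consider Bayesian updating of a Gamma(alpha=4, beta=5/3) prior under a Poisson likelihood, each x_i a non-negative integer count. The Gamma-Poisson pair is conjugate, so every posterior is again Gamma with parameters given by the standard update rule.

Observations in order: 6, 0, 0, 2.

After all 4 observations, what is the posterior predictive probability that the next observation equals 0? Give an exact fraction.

582622237229761/4096000000000000

obs 1: x=6 → posterior Gamma(10, 8/3)
obs 2: x=0 → posterior Gamma(10, 11/3)
obs 3: x=0 → posterior Gamma(10, 14/3)
obs 4: x=2 → posterior Gamma(12, 17/3)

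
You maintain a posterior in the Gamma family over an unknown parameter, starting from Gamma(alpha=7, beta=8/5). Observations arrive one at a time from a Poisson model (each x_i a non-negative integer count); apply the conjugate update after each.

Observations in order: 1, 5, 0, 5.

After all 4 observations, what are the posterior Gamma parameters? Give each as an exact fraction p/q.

alpha=18, beta=28/5

obs 1: x=1 → posterior Gamma(8, 13/5)
obs 2: x=5 → posterior Gamma(13, 18/5)
obs 3: x=0 → posterior Gamma(13, 23/5)
obs 4: x=5 → posterior Gamma(18, 28/5)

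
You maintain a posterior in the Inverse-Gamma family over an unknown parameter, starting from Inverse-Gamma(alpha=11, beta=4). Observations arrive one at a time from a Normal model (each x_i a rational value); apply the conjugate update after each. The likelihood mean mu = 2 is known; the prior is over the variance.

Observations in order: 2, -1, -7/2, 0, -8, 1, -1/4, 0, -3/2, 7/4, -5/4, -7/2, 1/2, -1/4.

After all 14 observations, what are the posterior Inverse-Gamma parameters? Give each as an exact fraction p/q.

alpha=18, beta=887/8

obs 1: x=2 → posterior Inverse-Gamma(23/2, 4)
obs 2: x=-1 → posterior Inverse-Gamma(12, 17/2)
obs 3: x=-7/2 → posterior Inverse-Gamma(25/2, 189/8)
obs 4: x=0 → posterior Inverse-Gamma(13, 205/8)
obs 5: x=-8 → posterior Inverse-Gamma(27/2, 605/8)
obs 6: x=1 → posterior Inverse-Gamma(14, 609/8)
obs 7: x=-1/4 → posterior Inverse-Gamma(29/2, 2517/32)
obs 8: x=0 → posterior Inverse-Gamma(15, 2581/32)
obs 9: x=-3/2 → posterior Inverse-Gamma(31/2, 2777/32)
obs 10: x=7/4 → posterior Inverse-Gamma(16, 1389/16)
obs 11: x=-5/4 → posterior Inverse-Gamma(33/2, 2947/32)
obs 12: x=-7/2 → posterior Inverse-Gamma(17, 3431/32)
obs 13: x=1/2 → posterior Inverse-Gamma(35/2, 3467/32)
obs 14: x=-1/4 → posterior Inverse-Gamma(18, 887/8)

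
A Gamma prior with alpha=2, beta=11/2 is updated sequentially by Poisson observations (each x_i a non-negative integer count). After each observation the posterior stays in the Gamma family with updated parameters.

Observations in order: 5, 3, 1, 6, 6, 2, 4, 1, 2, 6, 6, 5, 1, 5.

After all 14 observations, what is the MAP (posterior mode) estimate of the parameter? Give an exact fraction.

obs 1: x=5 → posterior Gamma(7, 13/2)
obs 2: x=3 → posterior Gamma(10, 15/2)
obs 3: x=1 → posterior Gamma(11, 17/2)
obs 4: x=6 → posterior Gamma(17, 19/2)
obs 5: x=6 → posterior Gamma(23, 21/2)
obs 6: x=2 → posterior Gamma(25, 23/2)
obs 7: x=4 → posterior Gamma(29, 25/2)
obs 8: x=1 → posterior Gamma(30, 27/2)
obs 9: x=2 → posterior Gamma(32, 29/2)
obs 10: x=6 → posterior Gamma(38, 31/2)
obs 11: x=6 → posterior Gamma(44, 33/2)
obs 12: x=5 → posterior Gamma(49, 35/2)
obs 13: x=1 → posterior Gamma(50, 37/2)
obs 14: x=5 → posterior Gamma(55, 39/2)

36/13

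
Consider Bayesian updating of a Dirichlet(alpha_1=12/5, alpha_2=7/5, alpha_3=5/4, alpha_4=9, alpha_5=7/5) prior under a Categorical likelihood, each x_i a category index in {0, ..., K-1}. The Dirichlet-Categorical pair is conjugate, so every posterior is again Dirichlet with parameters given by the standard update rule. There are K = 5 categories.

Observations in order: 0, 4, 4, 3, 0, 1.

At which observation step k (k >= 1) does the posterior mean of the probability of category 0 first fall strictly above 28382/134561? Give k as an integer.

obs 1: x=0 → posterior Dirichlet(17/5, 7/5, 5/4, 9, 7/5)
obs 2: x=4 → posterior Dirichlet(17/5, 7/5, 5/4, 9, 12/5)
obs 3: x=4 → posterior Dirichlet(17/5, 7/5, 5/4, 9, 17/5)
obs 4: x=3 → posterior Dirichlet(17/5, 7/5, 5/4, 10, 17/5)
obs 5: x=0 → posterior Dirichlet(22/5, 7/5, 5/4, 10, 17/5)
obs 6: x=1 → posterior Dirichlet(22/5, 12/5, 5/4, 10, 17/5)

k = 5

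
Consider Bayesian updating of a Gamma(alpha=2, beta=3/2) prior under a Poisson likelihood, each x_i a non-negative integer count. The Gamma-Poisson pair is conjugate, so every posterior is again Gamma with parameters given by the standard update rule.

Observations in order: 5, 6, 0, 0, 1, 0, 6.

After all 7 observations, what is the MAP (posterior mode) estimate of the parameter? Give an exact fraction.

obs 1: x=5 → posterior Gamma(7, 5/2)
obs 2: x=6 → posterior Gamma(13, 7/2)
obs 3: x=0 → posterior Gamma(13, 9/2)
obs 4: x=0 → posterior Gamma(13, 11/2)
obs 5: x=1 → posterior Gamma(14, 13/2)
obs 6: x=0 → posterior Gamma(14, 15/2)
obs 7: x=6 → posterior Gamma(20, 17/2)

38/17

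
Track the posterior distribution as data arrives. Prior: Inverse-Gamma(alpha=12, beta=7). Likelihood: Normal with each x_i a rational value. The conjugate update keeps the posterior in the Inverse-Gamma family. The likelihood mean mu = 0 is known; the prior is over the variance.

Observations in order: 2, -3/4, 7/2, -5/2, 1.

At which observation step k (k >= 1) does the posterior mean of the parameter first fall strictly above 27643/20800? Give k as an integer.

k = 4

obs 1: x=2 → posterior Inverse-Gamma(25/2, 9)
obs 2: x=-3/4 → posterior Inverse-Gamma(13, 297/32)
obs 3: x=7/2 → posterior Inverse-Gamma(27/2, 493/32)
obs 4: x=-5/2 → posterior Inverse-Gamma(14, 593/32)
obs 5: x=1 → posterior Inverse-Gamma(29/2, 609/32)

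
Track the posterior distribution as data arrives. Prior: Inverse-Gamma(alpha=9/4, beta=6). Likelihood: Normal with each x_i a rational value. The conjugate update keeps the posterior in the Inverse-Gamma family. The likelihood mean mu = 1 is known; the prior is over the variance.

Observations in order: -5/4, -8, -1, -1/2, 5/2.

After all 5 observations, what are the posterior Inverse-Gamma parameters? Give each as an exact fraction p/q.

obs 1: x=-5/4 → posterior Inverse-Gamma(11/4, 273/32)
obs 2: x=-8 → posterior Inverse-Gamma(13/4, 1569/32)
obs 3: x=-1 → posterior Inverse-Gamma(15/4, 1633/32)
obs 4: x=-1/2 → posterior Inverse-Gamma(17/4, 1669/32)
obs 5: x=5/2 → posterior Inverse-Gamma(19/4, 1705/32)

alpha=19/4, beta=1705/32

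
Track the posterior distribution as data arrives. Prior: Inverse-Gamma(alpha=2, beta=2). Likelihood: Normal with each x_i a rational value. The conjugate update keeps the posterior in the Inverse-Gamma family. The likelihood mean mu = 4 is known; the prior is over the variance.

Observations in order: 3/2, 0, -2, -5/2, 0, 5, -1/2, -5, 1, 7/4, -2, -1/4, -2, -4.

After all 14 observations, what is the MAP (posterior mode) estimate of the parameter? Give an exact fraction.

obs 1: x=3/2 → posterior Inverse-Gamma(5/2, 41/8)
obs 2: x=0 → posterior Inverse-Gamma(3, 105/8)
obs 3: x=-2 → posterior Inverse-Gamma(7/2, 249/8)
obs 4: x=-5/2 → posterior Inverse-Gamma(4, 209/4)
obs 5: x=0 → posterior Inverse-Gamma(9/2, 241/4)
obs 6: x=5 → posterior Inverse-Gamma(5, 243/4)
obs 7: x=-1/2 → posterior Inverse-Gamma(11/2, 567/8)
obs 8: x=-5 → posterior Inverse-Gamma(6, 891/8)
obs 9: x=1 → posterior Inverse-Gamma(13/2, 927/8)
obs 10: x=7/4 → posterior Inverse-Gamma(7, 3789/32)
obs 11: x=-2 → posterior Inverse-Gamma(15/2, 4365/32)
obs 12: x=-1/4 → posterior Inverse-Gamma(8, 2327/16)
obs 13: x=-2 → posterior Inverse-Gamma(17/2, 2615/16)
obs 14: x=-4 → posterior Inverse-Gamma(9, 3127/16)

3127/160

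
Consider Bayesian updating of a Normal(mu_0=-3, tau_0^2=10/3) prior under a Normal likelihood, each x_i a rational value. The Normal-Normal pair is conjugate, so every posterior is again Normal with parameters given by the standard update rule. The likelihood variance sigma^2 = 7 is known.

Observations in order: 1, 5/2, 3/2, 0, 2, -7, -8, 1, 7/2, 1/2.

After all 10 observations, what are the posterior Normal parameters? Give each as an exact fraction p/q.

mu_0=-93/121, tau_0^2=70/121

obs 1: x=1 → posterior Normal(-53/31, 70/31)
obs 2: x=5/2 → posterior Normal(-28/41, 70/41)
obs 3: x=3/2 → posterior Normal(-13/51, 70/51)
obs 4: x=0 → posterior Normal(-13/61, 70/61)
obs 5: x=2 → posterior Normal(7/71, 70/71)
obs 6: x=-7 → posterior Normal(-7/9, 70/81)
obs 7: x=-8 → posterior Normal(-11/7, 10/13)
obs 8: x=1 → posterior Normal(-133/101, 70/101)
obs 9: x=7/2 → posterior Normal(-98/111, 70/111)
obs 10: x=1/2 → posterior Normal(-93/121, 70/121)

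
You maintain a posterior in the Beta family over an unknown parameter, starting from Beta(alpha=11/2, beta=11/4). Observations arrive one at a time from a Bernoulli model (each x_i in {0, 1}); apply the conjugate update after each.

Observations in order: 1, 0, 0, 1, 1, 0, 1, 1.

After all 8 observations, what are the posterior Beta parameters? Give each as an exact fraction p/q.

obs 1: x=1 → posterior Beta(13/2, 11/4)
obs 2: x=0 → posterior Beta(13/2, 15/4)
obs 3: x=0 → posterior Beta(13/2, 19/4)
obs 4: x=1 → posterior Beta(15/2, 19/4)
obs 5: x=1 → posterior Beta(17/2, 19/4)
obs 6: x=0 → posterior Beta(17/2, 23/4)
obs 7: x=1 → posterior Beta(19/2, 23/4)
obs 8: x=1 → posterior Beta(21/2, 23/4)

alpha=21/2, beta=23/4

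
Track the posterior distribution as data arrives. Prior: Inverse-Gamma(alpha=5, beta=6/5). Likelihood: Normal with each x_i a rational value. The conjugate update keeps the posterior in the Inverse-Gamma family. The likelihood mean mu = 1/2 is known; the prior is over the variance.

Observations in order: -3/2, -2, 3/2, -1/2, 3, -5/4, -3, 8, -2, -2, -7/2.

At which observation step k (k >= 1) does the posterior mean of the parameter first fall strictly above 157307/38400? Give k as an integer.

k = 8

obs 1: x=-3/2 → posterior Inverse-Gamma(11/2, 16/5)
obs 2: x=-2 → posterior Inverse-Gamma(6, 253/40)
obs 3: x=3/2 → posterior Inverse-Gamma(13/2, 273/40)
obs 4: x=-1/2 → posterior Inverse-Gamma(7, 293/40)
obs 5: x=3 → posterior Inverse-Gamma(15/2, 209/20)
obs 6: x=-5/4 → posterior Inverse-Gamma(8, 1917/160)
obs 7: x=-3 → posterior Inverse-Gamma(17/2, 2897/160)
obs 8: x=8 → posterior Inverse-Gamma(9, 7397/160)
obs 9: x=-2 → posterior Inverse-Gamma(19/2, 7897/160)
obs 10: x=-2 → posterior Inverse-Gamma(10, 8397/160)
obs 11: x=-7/2 → posterior Inverse-Gamma(21/2, 9677/160)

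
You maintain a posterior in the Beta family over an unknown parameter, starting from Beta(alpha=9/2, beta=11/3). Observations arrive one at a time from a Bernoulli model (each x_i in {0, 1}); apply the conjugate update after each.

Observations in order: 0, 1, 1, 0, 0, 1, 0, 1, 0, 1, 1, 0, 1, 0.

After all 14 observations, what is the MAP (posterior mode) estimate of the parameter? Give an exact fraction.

63/121

obs 1: x=0 → posterior Beta(9/2, 14/3)
obs 2: x=1 → posterior Beta(11/2, 14/3)
obs 3: x=1 → posterior Beta(13/2, 14/3)
obs 4: x=0 → posterior Beta(13/2, 17/3)
obs 5: x=0 → posterior Beta(13/2, 20/3)
obs 6: x=1 → posterior Beta(15/2, 20/3)
obs 7: x=0 → posterior Beta(15/2, 23/3)
obs 8: x=1 → posterior Beta(17/2, 23/3)
obs 9: x=0 → posterior Beta(17/2, 26/3)
obs 10: x=1 → posterior Beta(19/2, 26/3)
obs 11: x=1 → posterior Beta(21/2, 26/3)
obs 12: x=0 → posterior Beta(21/2, 29/3)
obs 13: x=1 → posterior Beta(23/2, 29/3)
obs 14: x=0 → posterior Beta(23/2, 32/3)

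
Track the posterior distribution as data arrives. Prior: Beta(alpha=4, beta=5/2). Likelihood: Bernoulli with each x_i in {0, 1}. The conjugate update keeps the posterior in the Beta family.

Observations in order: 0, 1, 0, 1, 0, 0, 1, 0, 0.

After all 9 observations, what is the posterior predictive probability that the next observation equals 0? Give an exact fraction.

17/31

obs 1: x=0 → posterior Beta(4, 7/2)
obs 2: x=1 → posterior Beta(5, 7/2)
obs 3: x=0 → posterior Beta(5, 9/2)
obs 4: x=1 → posterior Beta(6, 9/2)
obs 5: x=0 → posterior Beta(6, 11/2)
obs 6: x=0 → posterior Beta(6, 13/2)
obs 7: x=1 → posterior Beta(7, 13/2)
obs 8: x=0 → posterior Beta(7, 15/2)
obs 9: x=0 → posterior Beta(7, 17/2)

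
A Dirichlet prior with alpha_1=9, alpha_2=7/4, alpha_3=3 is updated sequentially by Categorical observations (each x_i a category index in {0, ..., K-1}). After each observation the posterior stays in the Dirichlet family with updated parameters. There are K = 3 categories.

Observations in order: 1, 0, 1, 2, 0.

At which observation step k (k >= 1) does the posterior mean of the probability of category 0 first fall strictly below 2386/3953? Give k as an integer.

obs 1: x=1 → posterior Dirichlet(9, 11/4, 3)
obs 2: x=0 → posterior Dirichlet(10, 11/4, 3)
obs 3: x=1 → posterior Dirichlet(10, 15/4, 3)
obs 4: x=2 → posterior Dirichlet(10, 15/4, 4)
obs 5: x=0 → posterior Dirichlet(11, 15/4, 4)

k = 3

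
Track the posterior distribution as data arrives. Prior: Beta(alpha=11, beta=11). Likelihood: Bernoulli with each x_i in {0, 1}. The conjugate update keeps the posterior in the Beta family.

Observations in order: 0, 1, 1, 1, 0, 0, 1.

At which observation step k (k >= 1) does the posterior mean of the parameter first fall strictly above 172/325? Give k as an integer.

obs 1: x=0 → posterior Beta(11, 12)
obs 2: x=1 → posterior Beta(12, 12)
obs 3: x=1 → posterior Beta(13, 12)
obs 4: x=1 → posterior Beta(14, 12)
obs 5: x=0 → posterior Beta(14, 13)
obs 6: x=0 → posterior Beta(14, 14)
obs 7: x=1 → posterior Beta(15, 14)

k = 4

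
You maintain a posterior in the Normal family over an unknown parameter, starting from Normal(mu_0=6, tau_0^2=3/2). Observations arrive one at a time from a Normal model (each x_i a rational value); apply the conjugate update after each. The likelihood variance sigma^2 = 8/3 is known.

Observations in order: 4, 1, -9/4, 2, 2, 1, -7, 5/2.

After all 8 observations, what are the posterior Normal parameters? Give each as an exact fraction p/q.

obs 1: x=4 → posterior Normal(132/25, 24/25)
obs 2: x=1 → posterior Normal(141/34, 12/17)
obs 3: x=-9/4 → posterior Normal(483/172, 24/43)
obs 4: x=2 → posterior Normal(555/208, 6/13)
obs 5: x=2 → posterior Normal(627/244, 24/61)
obs 6: x=1 → posterior Normal(663/280, 12/35)
obs 7: x=-7 → posterior Normal(411/316, 24/79)
obs 8: x=5/2 → posterior Normal(501/352, 3/11)

mu_0=501/352, tau_0^2=3/11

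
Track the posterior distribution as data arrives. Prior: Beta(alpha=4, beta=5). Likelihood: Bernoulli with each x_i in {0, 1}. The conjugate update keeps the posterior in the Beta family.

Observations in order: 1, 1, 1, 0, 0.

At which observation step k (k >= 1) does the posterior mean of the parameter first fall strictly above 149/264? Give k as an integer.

obs 1: x=1 → posterior Beta(5, 5)
obs 2: x=1 → posterior Beta(6, 5)
obs 3: x=1 → posterior Beta(7, 5)
obs 4: x=0 → posterior Beta(7, 6)
obs 5: x=0 → posterior Beta(7, 7)

k = 3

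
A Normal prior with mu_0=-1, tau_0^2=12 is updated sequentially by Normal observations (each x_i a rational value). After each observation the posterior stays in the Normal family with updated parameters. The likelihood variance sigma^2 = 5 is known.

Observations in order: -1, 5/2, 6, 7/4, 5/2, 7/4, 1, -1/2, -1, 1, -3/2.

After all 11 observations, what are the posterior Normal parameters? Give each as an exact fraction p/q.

mu_0=145/137, tau_0^2=60/137

obs 1: x=-1 → posterior Normal(-1, 60/17)
obs 2: x=5/2 → posterior Normal(13/29, 60/29)
obs 3: x=6 → posterior Normal(85/41, 60/41)
obs 4: x=7/4 → posterior Normal(2, 60/53)
obs 5: x=5/2 → posterior Normal(136/65, 12/13)
obs 6: x=7/4 → posterior Normal(157/77, 60/77)
obs 7: x=1 → posterior Normal(169/89, 60/89)
obs 8: x=-1/2 → posterior Normal(163/101, 60/101)
obs 9: x=-1 → posterior Normal(151/113, 60/113)
obs 10: x=1 → posterior Normal(163/125, 12/25)
obs 11: x=-3/2 → posterior Normal(145/137, 60/137)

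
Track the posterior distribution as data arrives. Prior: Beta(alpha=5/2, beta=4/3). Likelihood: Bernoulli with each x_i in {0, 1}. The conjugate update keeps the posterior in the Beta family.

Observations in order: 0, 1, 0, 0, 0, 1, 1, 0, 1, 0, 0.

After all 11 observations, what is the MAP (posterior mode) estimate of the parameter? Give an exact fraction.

obs 1: x=0 → posterior Beta(5/2, 7/3)
obs 2: x=1 → posterior Beta(7/2, 7/3)
obs 3: x=0 → posterior Beta(7/2, 10/3)
obs 4: x=0 → posterior Beta(7/2, 13/3)
obs 5: x=0 → posterior Beta(7/2, 16/3)
obs 6: x=1 → posterior Beta(9/2, 16/3)
obs 7: x=1 → posterior Beta(11/2, 16/3)
obs 8: x=0 → posterior Beta(11/2, 19/3)
obs 9: x=1 → posterior Beta(13/2, 19/3)
obs 10: x=0 → posterior Beta(13/2, 22/3)
obs 11: x=0 → posterior Beta(13/2, 25/3)

3/7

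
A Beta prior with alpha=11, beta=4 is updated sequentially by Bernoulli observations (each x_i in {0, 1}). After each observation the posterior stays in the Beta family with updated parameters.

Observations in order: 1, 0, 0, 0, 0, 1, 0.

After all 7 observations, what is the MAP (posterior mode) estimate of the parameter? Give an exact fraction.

obs 1: x=1 → posterior Beta(12, 4)
obs 2: x=0 → posterior Beta(12, 5)
obs 3: x=0 → posterior Beta(12, 6)
obs 4: x=0 → posterior Beta(12, 7)
obs 5: x=0 → posterior Beta(12, 8)
obs 6: x=1 → posterior Beta(13, 8)
obs 7: x=0 → posterior Beta(13, 9)

3/5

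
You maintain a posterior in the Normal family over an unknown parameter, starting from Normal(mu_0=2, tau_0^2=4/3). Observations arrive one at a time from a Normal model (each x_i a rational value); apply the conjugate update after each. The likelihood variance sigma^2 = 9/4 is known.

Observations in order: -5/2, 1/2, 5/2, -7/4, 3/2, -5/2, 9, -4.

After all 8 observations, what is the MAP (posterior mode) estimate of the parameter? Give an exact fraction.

98/155

obs 1: x=-5/2 → posterior Normal(14/43, 36/43)
obs 2: x=1/2 → posterior Normal(22/59, 36/59)
obs 3: x=5/2 → posterior Normal(62/75, 12/25)
obs 4: x=-7/4 → posterior Normal(34/91, 36/91)
obs 5: x=3/2 → posterior Normal(58/107, 36/107)
obs 6: x=-5/2 → posterior Normal(6/41, 12/41)
obs 7: x=9 → posterior Normal(162/139, 36/139)
obs 8: x=-4 → posterior Normal(98/155, 36/155)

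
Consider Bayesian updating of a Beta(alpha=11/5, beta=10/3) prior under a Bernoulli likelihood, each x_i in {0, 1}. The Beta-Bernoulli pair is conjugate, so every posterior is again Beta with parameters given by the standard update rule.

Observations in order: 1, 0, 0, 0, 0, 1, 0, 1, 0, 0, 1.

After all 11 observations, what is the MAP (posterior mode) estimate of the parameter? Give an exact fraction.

39/109

obs 1: x=1 → posterior Beta(16/5, 10/3)
obs 2: x=0 → posterior Beta(16/5, 13/3)
obs 3: x=0 → posterior Beta(16/5, 16/3)
obs 4: x=0 → posterior Beta(16/5, 19/3)
obs 5: x=0 → posterior Beta(16/5, 22/3)
obs 6: x=1 → posterior Beta(21/5, 22/3)
obs 7: x=0 → posterior Beta(21/5, 25/3)
obs 8: x=1 → posterior Beta(26/5, 25/3)
obs 9: x=0 → posterior Beta(26/5, 28/3)
obs 10: x=0 → posterior Beta(26/5, 31/3)
obs 11: x=1 → posterior Beta(31/5, 31/3)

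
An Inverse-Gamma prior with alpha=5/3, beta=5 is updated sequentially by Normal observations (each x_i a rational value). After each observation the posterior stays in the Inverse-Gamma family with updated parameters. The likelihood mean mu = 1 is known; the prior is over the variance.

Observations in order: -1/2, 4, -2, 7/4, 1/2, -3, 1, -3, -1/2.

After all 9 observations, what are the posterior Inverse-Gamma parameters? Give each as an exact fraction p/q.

obs 1: x=-1/2 → posterior Inverse-Gamma(13/6, 49/8)
obs 2: x=4 → posterior Inverse-Gamma(8/3, 85/8)
obs 3: x=-2 → posterior Inverse-Gamma(19/6, 121/8)
obs 4: x=7/4 → posterior Inverse-Gamma(11/3, 493/32)
obs 5: x=1/2 → posterior Inverse-Gamma(25/6, 497/32)
obs 6: x=-3 → posterior Inverse-Gamma(14/3, 753/32)
obs 7: x=1 → posterior Inverse-Gamma(31/6, 753/32)
obs 8: x=-3 → posterior Inverse-Gamma(17/3, 1009/32)
obs 9: x=-1/2 → posterior Inverse-Gamma(37/6, 1045/32)

alpha=37/6, beta=1045/32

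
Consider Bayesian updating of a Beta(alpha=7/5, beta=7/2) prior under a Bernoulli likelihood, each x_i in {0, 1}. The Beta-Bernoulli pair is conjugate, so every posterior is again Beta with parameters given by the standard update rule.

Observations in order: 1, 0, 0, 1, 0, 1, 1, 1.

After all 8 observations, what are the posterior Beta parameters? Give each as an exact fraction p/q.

obs 1: x=1 → posterior Beta(12/5, 7/2)
obs 2: x=0 → posterior Beta(12/5, 9/2)
obs 3: x=0 → posterior Beta(12/5, 11/2)
obs 4: x=1 → posterior Beta(17/5, 11/2)
obs 5: x=0 → posterior Beta(17/5, 13/2)
obs 6: x=1 → posterior Beta(22/5, 13/2)
obs 7: x=1 → posterior Beta(27/5, 13/2)
obs 8: x=1 → posterior Beta(32/5, 13/2)

alpha=32/5, beta=13/2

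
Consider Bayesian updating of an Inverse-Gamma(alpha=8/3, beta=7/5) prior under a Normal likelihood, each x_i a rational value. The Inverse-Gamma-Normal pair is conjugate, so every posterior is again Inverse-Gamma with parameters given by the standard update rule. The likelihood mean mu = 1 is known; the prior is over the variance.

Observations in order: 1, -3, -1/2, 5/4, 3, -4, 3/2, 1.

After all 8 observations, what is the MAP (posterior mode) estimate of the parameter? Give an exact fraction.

obs 1: x=1 → posterior Inverse-Gamma(19/6, 7/5)
obs 2: x=-3 → posterior Inverse-Gamma(11/3, 47/5)
obs 3: x=-1/2 → posterior Inverse-Gamma(25/6, 421/40)
obs 4: x=5/4 → posterior Inverse-Gamma(14/3, 1689/160)
obs 5: x=3 → posterior Inverse-Gamma(31/6, 2009/160)
obs 6: x=-4 → posterior Inverse-Gamma(17/3, 4009/160)
obs 7: x=3/2 → posterior Inverse-Gamma(37/6, 4029/160)
obs 8: x=1 → posterior Inverse-Gamma(20/3, 4029/160)

12087/3680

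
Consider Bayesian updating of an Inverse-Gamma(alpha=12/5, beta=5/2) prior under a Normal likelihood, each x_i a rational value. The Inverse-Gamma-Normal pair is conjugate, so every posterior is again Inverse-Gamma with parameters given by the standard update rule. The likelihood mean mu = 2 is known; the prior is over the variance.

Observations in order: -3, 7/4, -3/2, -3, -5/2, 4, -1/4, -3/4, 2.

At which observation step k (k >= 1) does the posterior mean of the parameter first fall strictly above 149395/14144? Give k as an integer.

k = 5

obs 1: x=-3 → posterior Inverse-Gamma(29/10, 15)
obs 2: x=7/4 → posterior Inverse-Gamma(17/5, 481/32)
obs 3: x=-3/2 → posterior Inverse-Gamma(39/10, 677/32)
obs 4: x=-3 → posterior Inverse-Gamma(22/5, 1077/32)
obs 5: x=-5/2 → posterior Inverse-Gamma(49/10, 1401/32)
obs 6: x=4 → posterior Inverse-Gamma(27/5, 1465/32)
obs 7: x=-1/4 → posterior Inverse-Gamma(59/10, 773/16)
obs 8: x=-3/4 → posterior Inverse-Gamma(32/5, 1667/32)
obs 9: x=2 → posterior Inverse-Gamma(69/10, 1667/32)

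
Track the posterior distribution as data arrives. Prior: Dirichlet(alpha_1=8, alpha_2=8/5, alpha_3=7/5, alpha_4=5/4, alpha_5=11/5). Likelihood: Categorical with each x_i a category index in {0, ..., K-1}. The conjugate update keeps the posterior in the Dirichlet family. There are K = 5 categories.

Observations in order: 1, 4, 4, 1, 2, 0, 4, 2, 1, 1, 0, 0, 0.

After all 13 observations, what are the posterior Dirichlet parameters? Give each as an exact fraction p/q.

obs 1: x=1 → posterior Dirichlet(8, 13/5, 7/5, 5/4, 11/5)
obs 2: x=4 → posterior Dirichlet(8, 13/5, 7/5, 5/4, 16/5)
obs 3: x=4 → posterior Dirichlet(8, 13/5, 7/5, 5/4, 21/5)
obs 4: x=1 → posterior Dirichlet(8, 18/5, 7/5, 5/4, 21/5)
obs 5: x=2 → posterior Dirichlet(8, 18/5, 12/5, 5/4, 21/5)
obs 6: x=0 → posterior Dirichlet(9, 18/5, 12/5, 5/4, 21/5)
obs 7: x=4 → posterior Dirichlet(9, 18/5, 12/5, 5/4, 26/5)
obs 8: x=2 → posterior Dirichlet(9, 18/5, 17/5, 5/4, 26/5)
obs 9: x=1 → posterior Dirichlet(9, 23/5, 17/5, 5/4, 26/5)
obs 10: x=1 → posterior Dirichlet(9, 28/5, 17/5, 5/4, 26/5)
obs 11: x=0 → posterior Dirichlet(10, 28/5, 17/5, 5/4, 26/5)
obs 12: x=0 → posterior Dirichlet(11, 28/5, 17/5, 5/4, 26/5)
obs 13: x=0 → posterior Dirichlet(12, 28/5, 17/5, 5/4, 26/5)

alpha_1=12, alpha_2=28/5, alpha_3=17/5, alpha_4=5/4, alpha_5=26/5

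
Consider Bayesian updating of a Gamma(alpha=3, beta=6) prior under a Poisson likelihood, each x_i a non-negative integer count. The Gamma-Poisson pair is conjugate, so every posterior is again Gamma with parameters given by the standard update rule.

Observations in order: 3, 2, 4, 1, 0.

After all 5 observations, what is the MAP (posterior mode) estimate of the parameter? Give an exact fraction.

obs 1: x=3 → posterior Gamma(6, 7)
obs 2: x=2 → posterior Gamma(8, 8)
obs 3: x=4 → posterior Gamma(12, 9)
obs 4: x=1 → posterior Gamma(13, 10)
obs 5: x=0 → posterior Gamma(13, 11)

12/11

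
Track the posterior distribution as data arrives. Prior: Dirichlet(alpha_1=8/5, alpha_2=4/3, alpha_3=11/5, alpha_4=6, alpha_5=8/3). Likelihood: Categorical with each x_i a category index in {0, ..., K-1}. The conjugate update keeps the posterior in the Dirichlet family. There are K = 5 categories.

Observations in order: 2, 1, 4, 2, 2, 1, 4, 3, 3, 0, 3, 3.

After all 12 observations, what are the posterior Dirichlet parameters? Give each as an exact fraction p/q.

obs 1: x=2 → posterior Dirichlet(8/5, 4/3, 16/5, 6, 8/3)
obs 2: x=1 → posterior Dirichlet(8/5, 7/3, 16/5, 6, 8/3)
obs 3: x=4 → posterior Dirichlet(8/5, 7/3, 16/5, 6, 11/3)
obs 4: x=2 → posterior Dirichlet(8/5, 7/3, 21/5, 6, 11/3)
obs 5: x=2 → posterior Dirichlet(8/5, 7/3, 26/5, 6, 11/3)
obs 6: x=1 → posterior Dirichlet(8/5, 10/3, 26/5, 6, 11/3)
obs 7: x=4 → posterior Dirichlet(8/5, 10/3, 26/5, 6, 14/3)
obs 8: x=3 → posterior Dirichlet(8/5, 10/3, 26/5, 7, 14/3)
obs 9: x=3 → posterior Dirichlet(8/5, 10/3, 26/5, 8, 14/3)
obs 10: x=0 → posterior Dirichlet(13/5, 10/3, 26/5, 8, 14/3)
obs 11: x=3 → posterior Dirichlet(13/5, 10/3, 26/5, 9, 14/3)
obs 12: x=3 → posterior Dirichlet(13/5, 10/3, 26/5, 10, 14/3)

alpha_1=13/5, alpha_2=10/3, alpha_3=26/5, alpha_4=10, alpha_5=14/3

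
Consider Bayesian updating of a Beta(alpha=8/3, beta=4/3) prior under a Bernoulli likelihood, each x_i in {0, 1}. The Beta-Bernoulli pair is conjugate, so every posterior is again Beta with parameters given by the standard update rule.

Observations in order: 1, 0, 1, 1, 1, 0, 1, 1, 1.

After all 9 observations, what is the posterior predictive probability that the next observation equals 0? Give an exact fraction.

10/39

obs 1: x=1 → posterior Beta(11/3, 4/3)
obs 2: x=0 → posterior Beta(11/3, 7/3)
obs 3: x=1 → posterior Beta(14/3, 7/3)
obs 4: x=1 → posterior Beta(17/3, 7/3)
obs 5: x=1 → posterior Beta(20/3, 7/3)
obs 6: x=0 → posterior Beta(20/3, 10/3)
obs 7: x=1 → posterior Beta(23/3, 10/3)
obs 8: x=1 → posterior Beta(26/3, 10/3)
obs 9: x=1 → posterior Beta(29/3, 10/3)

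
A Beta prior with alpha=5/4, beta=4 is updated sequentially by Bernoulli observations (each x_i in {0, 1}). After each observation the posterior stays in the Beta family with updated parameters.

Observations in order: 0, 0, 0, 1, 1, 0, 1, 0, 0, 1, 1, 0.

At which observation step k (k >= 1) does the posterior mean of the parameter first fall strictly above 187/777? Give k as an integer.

obs 1: x=0 → posterior Beta(5/4, 5)
obs 2: x=0 → posterior Beta(5/4, 6)
obs 3: x=0 → posterior Beta(5/4, 7)
obs 4: x=1 → posterior Beta(9/4, 7)
obs 5: x=1 → posterior Beta(13/4, 7)
obs 6: x=0 → posterior Beta(13/4, 8)
obs 7: x=1 → posterior Beta(17/4, 8)
obs 8: x=0 → posterior Beta(17/4, 9)
obs 9: x=0 → posterior Beta(17/4, 10)
obs 10: x=1 → posterior Beta(21/4, 10)
obs 11: x=1 → posterior Beta(25/4, 10)
obs 12: x=0 → posterior Beta(25/4, 11)

k = 4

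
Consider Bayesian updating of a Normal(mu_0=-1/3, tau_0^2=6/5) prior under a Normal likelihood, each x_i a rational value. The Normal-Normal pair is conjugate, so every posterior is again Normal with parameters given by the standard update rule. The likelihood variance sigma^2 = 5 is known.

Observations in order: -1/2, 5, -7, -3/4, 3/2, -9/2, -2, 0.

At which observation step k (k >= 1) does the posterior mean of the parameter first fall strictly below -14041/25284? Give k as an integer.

k = 4

obs 1: x=-1/2 → posterior Normal(-34/93, 30/31)
obs 2: x=5 → posterior Normal(56/111, 30/37)
obs 3: x=-7 → posterior Normal(-70/129, 30/43)
obs 4: x=-3/4 → posterior Normal(-167/294, 30/49)
obs 5: x=3/2 → posterior Normal(-113/330, 6/11)
obs 6: x=-9/2 → posterior Normal(-275/366, 30/61)
obs 7: x=-2 → posterior Normal(-347/402, 30/67)
obs 8: x=0 → posterior Normal(-347/438, 30/73)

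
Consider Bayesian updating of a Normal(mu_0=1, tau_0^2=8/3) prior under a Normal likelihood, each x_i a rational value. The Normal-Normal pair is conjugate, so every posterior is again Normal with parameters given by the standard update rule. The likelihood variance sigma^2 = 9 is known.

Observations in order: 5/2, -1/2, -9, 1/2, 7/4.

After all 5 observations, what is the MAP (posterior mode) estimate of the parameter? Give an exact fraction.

-11/67

obs 1: x=5/2 → posterior Normal(47/35, 72/35)
obs 2: x=-1/2 → posterior Normal(1, 72/43)
obs 3: x=-9 → posterior Normal(-29/51, 24/17)
obs 4: x=1/2 → posterior Normal(-25/59, 72/59)
obs 5: x=7/4 → posterior Normal(-11/67, 72/67)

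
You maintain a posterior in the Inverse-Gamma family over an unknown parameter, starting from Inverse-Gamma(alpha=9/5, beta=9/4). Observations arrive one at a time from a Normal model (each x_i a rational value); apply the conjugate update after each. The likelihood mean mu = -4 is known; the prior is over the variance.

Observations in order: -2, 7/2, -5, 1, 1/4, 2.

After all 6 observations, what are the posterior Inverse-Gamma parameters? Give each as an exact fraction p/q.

alpha=24/5, beta=2317/32

obs 1: x=-2 → posterior Inverse-Gamma(23/10, 17/4)
obs 2: x=7/2 → posterior Inverse-Gamma(14/5, 259/8)
obs 3: x=-5 → posterior Inverse-Gamma(33/10, 263/8)
obs 4: x=1 → posterior Inverse-Gamma(19/5, 363/8)
obs 5: x=1/4 → posterior Inverse-Gamma(43/10, 1741/32)
obs 6: x=2 → posterior Inverse-Gamma(24/5, 2317/32)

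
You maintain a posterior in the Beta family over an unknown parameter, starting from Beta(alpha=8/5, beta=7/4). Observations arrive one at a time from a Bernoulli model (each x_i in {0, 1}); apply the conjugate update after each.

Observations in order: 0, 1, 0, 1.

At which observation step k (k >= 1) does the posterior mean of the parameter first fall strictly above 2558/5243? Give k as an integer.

k = 4

obs 1: x=0 → posterior Beta(8/5, 11/4)
obs 2: x=1 → posterior Beta(13/5, 11/4)
obs 3: x=0 → posterior Beta(13/5, 15/4)
obs 4: x=1 → posterior Beta(18/5, 15/4)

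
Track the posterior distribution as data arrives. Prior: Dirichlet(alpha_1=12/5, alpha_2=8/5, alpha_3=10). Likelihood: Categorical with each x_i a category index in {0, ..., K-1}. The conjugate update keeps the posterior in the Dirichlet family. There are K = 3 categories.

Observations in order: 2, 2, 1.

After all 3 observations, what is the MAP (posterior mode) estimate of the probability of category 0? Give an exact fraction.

obs 1: x=2 → posterior Dirichlet(12/5, 8/5, 11)
obs 2: x=2 → posterior Dirichlet(12/5, 8/5, 12)
obs 3: x=1 → posterior Dirichlet(12/5, 13/5, 12)

1/10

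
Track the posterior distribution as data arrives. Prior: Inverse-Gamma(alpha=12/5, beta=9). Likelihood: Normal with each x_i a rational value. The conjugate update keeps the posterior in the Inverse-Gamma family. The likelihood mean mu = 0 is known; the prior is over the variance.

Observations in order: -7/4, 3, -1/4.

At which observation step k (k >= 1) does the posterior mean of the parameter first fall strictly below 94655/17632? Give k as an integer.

obs 1: x=-7/4 → posterior Inverse-Gamma(29/10, 337/32)
obs 2: x=3 → posterior Inverse-Gamma(17/5, 481/32)
obs 3: x=-1/4 → posterior Inverse-Gamma(39/10, 241/16)

k = 3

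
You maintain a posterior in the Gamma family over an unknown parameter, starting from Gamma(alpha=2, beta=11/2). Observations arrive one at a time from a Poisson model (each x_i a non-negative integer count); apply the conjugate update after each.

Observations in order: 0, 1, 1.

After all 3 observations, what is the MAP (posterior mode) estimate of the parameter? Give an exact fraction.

6/17

obs 1: x=0 → posterior Gamma(2, 13/2)
obs 2: x=1 → posterior Gamma(3, 15/2)
obs 3: x=1 → posterior Gamma(4, 17/2)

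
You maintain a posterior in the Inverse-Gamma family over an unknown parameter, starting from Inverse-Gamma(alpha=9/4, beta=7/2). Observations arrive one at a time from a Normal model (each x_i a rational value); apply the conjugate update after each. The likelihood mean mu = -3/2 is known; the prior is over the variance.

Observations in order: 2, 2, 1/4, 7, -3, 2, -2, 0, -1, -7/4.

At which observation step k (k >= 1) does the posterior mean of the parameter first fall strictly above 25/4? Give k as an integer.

k = 2

obs 1: x=2 → posterior Inverse-Gamma(11/4, 77/8)
obs 2: x=2 → posterior Inverse-Gamma(13/4, 63/4)
obs 3: x=1/4 → posterior Inverse-Gamma(15/4, 553/32)
obs 4: x=7 → posterior Inverse-Gamma(17/4, 1709/32)
obs 5: x=-3 → posterior Inverse-Gamma(19/4, 1745/32)
obs 6: x=2 → posterior Inverse-Gamma(21/4, 1941/32)
obs 7: x=-2 → posterior Inverse-Gamma(23/4, 1945/32)
obs 8: x=0 → posterior Inverse-Gamma(25/4, 1981/32)
obs 9: x=-1 → posterior Inverse-Gamma(27/4, 1985/32)
obs 10: x=-7/4 → posterior Inverse-Gamma(29/4, 993/16)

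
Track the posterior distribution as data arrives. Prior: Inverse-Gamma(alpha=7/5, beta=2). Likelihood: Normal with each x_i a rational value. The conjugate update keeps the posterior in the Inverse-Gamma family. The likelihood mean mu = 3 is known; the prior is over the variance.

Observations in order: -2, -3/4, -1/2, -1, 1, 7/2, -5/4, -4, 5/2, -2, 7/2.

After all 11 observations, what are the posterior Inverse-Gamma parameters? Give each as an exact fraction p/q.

alpha=69/10, beta=1345/16

obs 1: x=-2 → posterior Inverse-Gamma(19/10, 29/2)
obs 2: x=-3/4 → posterior Inverse-Gamma(12/5, 689/32)
obs 3: x=-1/2 → posterior Inverse-Gamma(29/10, 885/32)
obs 4: x=-1 → posterior Inverse-Gamma(17/5, 1141/32)
obs 5: x=1 → posterior Inverse-Gamma(39/10, 1205/32)
obs 6: x=7/2 → posterior Inverse-Gamma(22/5, 1209/32)
obs 7: x=-5/4 → posterior Inverse-Gamma(49/10, 749/16)
obs 8: x=-4 → posterior Inverse-Gamma(27/5, 1141/16)
obs 9: x=5/2 → posterior Inverse-Gamma(59/10, 1143/16)
obs 10: x=-2 → posterior Inverse-Gamma(32/5, 1343/16)
obs 11: x=7/2 → posterior Inverse-Gamma(69/10, 1345/16)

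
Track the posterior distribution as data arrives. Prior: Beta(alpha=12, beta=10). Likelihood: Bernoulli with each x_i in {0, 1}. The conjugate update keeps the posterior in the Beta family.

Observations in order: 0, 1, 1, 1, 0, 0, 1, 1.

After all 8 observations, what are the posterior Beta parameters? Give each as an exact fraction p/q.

alpha=17, beta=13

obs 1: x=0 → posterior Beta(12, 11)
obs 2: x=1 → posterior Beta(13, 11)
obs 3: x=1 → posterior Beta(14, 11)
obs 4: x=1 → posterior Beta(15, 11)
obs 5: x=0 → posterior Beta(15, 12)
obs 6: x=0 → posterior Beta(15, 13)
obs 7: x=1 → posterior Beta(16, 13)
obs 8: x=1 → posterior Beta(17, 13)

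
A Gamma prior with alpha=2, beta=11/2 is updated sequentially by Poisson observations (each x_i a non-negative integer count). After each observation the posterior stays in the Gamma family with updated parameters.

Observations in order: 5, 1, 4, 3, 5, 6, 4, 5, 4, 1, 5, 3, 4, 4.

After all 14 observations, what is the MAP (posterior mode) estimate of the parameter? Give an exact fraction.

obs 1: x=5 → posterior Gamma(7, 13/2)
obs 2: x=1 → posterior Gamma(8, 15/2)
obs 3: x=4 → posterior Gamma(12, 17/2)
obs 4: x=3 → posterior Gamma(15, 19/2)
obs 5: x=5 → posterior Gamma(20, 21/2)
obs 6: x=6 → posterior Gamma(26, 23/2)
obs 7: x=4 → posterior Gamma(30, 25/2)
obs 8: x=5 → posterior Gamma(35, 27/2)
obs 9: x=4 → posterior Gamma(39, 29/2)
obs 10: x=1 → posterior Gamma(40, 31/2)
obs 11: x=5 → posterior Gamma(45, 33/2)
obs 12: x=3 → posterior Gamma(48, 35/2)
obs 13: x=4 → posterior Gamma(52, 37/2)
obs 14: x=4 → posterior Gamma(56, 39/2)

110/39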